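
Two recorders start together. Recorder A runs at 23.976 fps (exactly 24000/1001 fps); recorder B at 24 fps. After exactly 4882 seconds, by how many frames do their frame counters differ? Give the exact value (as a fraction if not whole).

117168/1001 frames

A emits 24000/1001 × 4882 = 117168000/1001 frames; B emits 24 × 4882 = 117168.
Difference = 117168/1001 frames (≈ 117.0509); B is ahead of A.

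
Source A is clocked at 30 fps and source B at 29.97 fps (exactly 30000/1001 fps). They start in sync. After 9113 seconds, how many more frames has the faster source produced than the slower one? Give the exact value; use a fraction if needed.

A emits 30 × 9113 = 273390 frames; B emits 30000/1001 × 9113 = 21030000/77.
Difference = 21030/77 frames (≈ 273.1169); B is behind A.

21030/77 frames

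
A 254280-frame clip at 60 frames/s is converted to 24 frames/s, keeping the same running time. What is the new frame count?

Target frames = source frames × (target rate / source rate) = 254280 × (24)/(60) = 254280 × 2/5 = 101712.

101712 frames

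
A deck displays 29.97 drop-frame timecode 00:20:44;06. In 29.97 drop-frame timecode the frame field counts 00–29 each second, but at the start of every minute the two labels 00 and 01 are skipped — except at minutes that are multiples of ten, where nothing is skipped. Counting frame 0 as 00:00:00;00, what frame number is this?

37290

As if non-drop at 30 labels/s: (0 × 3600 + 20 × 60 + 44) × 30 + 6 = 37326.
Minute boundaries passed: 20; those not divisible by 10: 20 − 2 = 18; dropped labels = 2 × 18 = 36.
Actual frame index = 37326 − 36 = 37290.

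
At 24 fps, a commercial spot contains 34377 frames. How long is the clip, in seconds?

1432.375 seconds

Running time = 34377 / (24) = 1432.375 s.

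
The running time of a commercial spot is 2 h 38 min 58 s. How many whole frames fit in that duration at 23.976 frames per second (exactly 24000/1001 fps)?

2 h 38 min 58 s = 9538 s.
Frames = 9538 × 24000/1001 = 228912000/1001 ≈ 228683.3167.
Complete frames: 228683.

228683 frames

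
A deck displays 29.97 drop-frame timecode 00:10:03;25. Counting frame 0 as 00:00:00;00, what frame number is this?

Complete 10-minute blocks: 1, each 17982 frames → 17982.
Remaining 0 whole minutes in the current block: 0 frames.
Within the current minute: 3 × 30 + 25 = 115. Total = 17982 + 0 + 115 = 18097.

18097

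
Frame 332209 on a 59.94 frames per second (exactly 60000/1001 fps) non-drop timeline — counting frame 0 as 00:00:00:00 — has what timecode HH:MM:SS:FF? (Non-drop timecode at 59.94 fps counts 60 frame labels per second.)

332209 ÷ 60 = 5536 full seconds, remainder 49 frames.
5536 s = 1 h 32 min 16 s.
Timecode: 01:32:16:49.

01:32:16:49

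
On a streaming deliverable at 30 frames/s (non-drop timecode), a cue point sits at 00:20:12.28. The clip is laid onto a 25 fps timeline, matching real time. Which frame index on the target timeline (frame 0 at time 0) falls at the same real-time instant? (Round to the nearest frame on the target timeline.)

Source frame index: (0×3600 + 20×60 + 12) × 30 + 28 = 36388.
Real time: 36388 / (30) = 18194/15 s.
Target frame: (18194/15) × (25) = 90970/3 ≈ 30323.333 → 30323.

frame 30323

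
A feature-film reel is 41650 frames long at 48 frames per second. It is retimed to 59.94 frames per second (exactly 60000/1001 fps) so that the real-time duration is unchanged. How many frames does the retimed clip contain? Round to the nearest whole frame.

52010 frames

Frames at target rate = 41650 × (60000/1001) / (48) = 7437500/143 ≈ 52010.490.
Nearest whole frame: 52010.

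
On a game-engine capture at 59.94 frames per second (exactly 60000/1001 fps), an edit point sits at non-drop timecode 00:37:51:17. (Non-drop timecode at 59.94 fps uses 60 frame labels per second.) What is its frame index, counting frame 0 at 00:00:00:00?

136277

Total seconds to the label: (0 × 3600 + 37 × 60 + 51) = 2271.
Frame index = 2271 × 60 + 17 = 136277.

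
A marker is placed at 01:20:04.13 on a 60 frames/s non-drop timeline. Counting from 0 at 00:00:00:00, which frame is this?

Total seconds to the label: (1 × 3600 + 20 × 60 + 4) = 4804.
Frame index = 4804 × 60 + 13 = 288253.

288253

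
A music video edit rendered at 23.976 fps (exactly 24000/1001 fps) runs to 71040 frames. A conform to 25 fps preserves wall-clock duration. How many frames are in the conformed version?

Target frames = source frames × (target rate / source rate) = 71040 × (25)/(24000/1001) = 71040 × 1001/960 = 74074.

74074 frames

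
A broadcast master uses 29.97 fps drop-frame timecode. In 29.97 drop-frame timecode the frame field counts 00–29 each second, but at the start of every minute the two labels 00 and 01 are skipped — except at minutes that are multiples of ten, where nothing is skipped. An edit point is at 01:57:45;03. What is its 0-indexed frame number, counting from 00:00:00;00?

211741

Complete 10-minute blocks: 11, each 17982 frames → 197802.
Remaining 7 whole minutes in the current block: 1800 + 6 × 1798 = 12588 frames.
Within the current minute: 45 × 30 + 3 − 2 = 1351 (labels ;00/;01 skipped at this minute). Total = 197802 + 12588 + 1351 = 211741.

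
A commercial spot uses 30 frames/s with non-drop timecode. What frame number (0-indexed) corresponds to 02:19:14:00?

Total seconds to the label: (2 × 3600 + 19 × 60 + 14) = 8354.
Frame index = 8354 × 30 + 0 = 250620.

250620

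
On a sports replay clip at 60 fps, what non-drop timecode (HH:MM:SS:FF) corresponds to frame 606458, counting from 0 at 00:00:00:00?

02:48:27:38

606458 ÷ 60 = 10107 full seconds, remainder 38 frames.
10107 s = 2 h 48 min 27 s.
Timecode: 02:48:27:38.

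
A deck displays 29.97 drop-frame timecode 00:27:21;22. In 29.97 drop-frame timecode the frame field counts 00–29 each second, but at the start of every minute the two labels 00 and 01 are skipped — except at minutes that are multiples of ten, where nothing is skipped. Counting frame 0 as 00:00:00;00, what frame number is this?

As if non-drop at 30 labels/s: (0 × 3600 + 27 × 60 + 21) × 30 + 22 = 49252.
Minute boundaries passed: 27; those not divisible by 10: 27 − 2 = 25; dropped labels = 2 × 25 = 50.
Actual frame index = 49252 − 50 = 49202.

49202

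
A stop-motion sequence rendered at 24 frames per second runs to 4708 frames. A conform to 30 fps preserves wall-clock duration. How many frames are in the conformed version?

Target frames = source frames × (target rate / source rate) = 4708 × (30)/(24) = 4708 × 5/4 = 5885.

5885 frames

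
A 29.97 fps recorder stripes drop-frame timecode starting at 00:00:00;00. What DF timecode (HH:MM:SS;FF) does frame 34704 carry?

Ten DF minutes hold 17982 frames, so frame 34704 lies in block 1 (frames 17982–35963) with 16722 frames into that block.
The block's first minute is 1800 frames and the rest 1798 each; 16722 frames reaches minute 9, so 1 × 18 + 9 × 2 = 36 labels have been skipped so far.
Adding those back, label number 34704 + 36 = 34740 at 30 labels/s is 1158 s + 0 f = 0 h 19 min 18 s frame 0, i.e. 00:19:18;00.

00:19:18;00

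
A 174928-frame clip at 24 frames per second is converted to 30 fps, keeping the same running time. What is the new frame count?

218660 frames

Target frames = source frames × (target rate / source rate) = 174928 × (30)/(24) = 174928 × 5/4 = 218660.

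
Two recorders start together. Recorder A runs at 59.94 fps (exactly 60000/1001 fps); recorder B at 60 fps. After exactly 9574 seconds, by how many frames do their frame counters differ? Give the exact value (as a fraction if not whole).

574440/1001 frames

A emits 60000/1001 × 9574 = 574440000/1001 frames; B emits 60 × 9574 = 574440.
Difference = 574440/1001 frames (≈ 573.8661); B is ahead of A.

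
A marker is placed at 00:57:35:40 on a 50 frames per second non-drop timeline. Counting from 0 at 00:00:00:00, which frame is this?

frame 172790

Total seconds to the label: (0 × 3600 + 57 × 60 + 35) = 3455.
Frame index = 3455 × 50 + 40 = 172790.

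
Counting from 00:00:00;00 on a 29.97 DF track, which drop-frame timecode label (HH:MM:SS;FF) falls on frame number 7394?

Ten DF minutes hold 17982 frames, so frame 7394 lies in block 0 (frames 0–17981) with 7394 frames into that block.
The block's first minute is 1800 frames and the rest 1798 each; 7394 frames reaches minute 4, so 0 × 18 + 4 × 2 = 8 labels have been skipped so far.
Adding those back, label number 7394 + 8 = 7402 at 30 labels/s is 246 s + 22 f = 0 h 4 min 6 s frame 22, i.e. 00:04:06;22.

00:04:06;22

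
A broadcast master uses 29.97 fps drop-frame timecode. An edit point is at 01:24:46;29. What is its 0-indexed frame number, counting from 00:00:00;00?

152457

Complete 10-minute blocks: 8, each 17982 frames → 143856.
Remaining 4 whole minutes in the current block: 1800 + 3 × 1798 = 7194 frames.
Within the current minute: 46 × 30 + 29 − 2 = 1407 (labels ;00/;01 skipped at this minute). Total = 143856 + 7194 + 1407 = 152457.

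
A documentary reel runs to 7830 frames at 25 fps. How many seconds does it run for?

313.2 seconds

Running time = 7830 / (25) = 313.2 s.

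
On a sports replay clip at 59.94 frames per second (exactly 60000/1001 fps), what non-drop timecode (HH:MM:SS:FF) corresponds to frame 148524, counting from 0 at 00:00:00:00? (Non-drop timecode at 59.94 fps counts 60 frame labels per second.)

148524 ÷ 60 = 2475 full seconds, remainder 24 frames.
2475 s = 0 h 41 min 15 s.
Timecode: 00:41:15:24.

00:41:15:24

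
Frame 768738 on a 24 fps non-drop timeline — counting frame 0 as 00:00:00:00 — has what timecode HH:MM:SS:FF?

768738 ÷ 24 = 32030 full seconds, remainder 18 frames.
32030 s = 8 h 53 min 50 s.
Timecode: 08:53:50:18.

08:53:50:18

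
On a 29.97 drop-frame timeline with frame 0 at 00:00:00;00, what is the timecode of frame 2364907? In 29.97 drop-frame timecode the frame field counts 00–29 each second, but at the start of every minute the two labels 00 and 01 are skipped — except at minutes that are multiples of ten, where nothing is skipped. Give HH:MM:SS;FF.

21:55:09;05

Each 10-minute DF block holds 10 × 60 × 30 − 9 × 2 = 17982 frames. 2364907 ÷ 17982 → 131 full blocks, remainder 9265.
Within the partial block the first minute is 1800 frames and each further minute 1798, so 5 further minute boundaries passed. Total skipped labels = 18 × 131 + 2 × 5 = 2368.
Non-drop label index = 2364907 + 2368 = 2367275; at 30 labels/s that is 21:55:09:05, i.e. DF 21:55:09;05.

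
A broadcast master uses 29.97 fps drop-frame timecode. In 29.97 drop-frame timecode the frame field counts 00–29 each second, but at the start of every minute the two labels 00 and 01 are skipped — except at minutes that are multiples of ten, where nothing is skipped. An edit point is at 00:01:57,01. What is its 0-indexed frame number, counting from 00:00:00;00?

3509

Complete 10-minute blocks: 0, each 17982 frames → 0.
Remaining 1 whole minute in the current block: 1800 + 0 × 1798 = 1800 frames.
Within the current minute: 57 × 30 + 1 − 2 = 1709 (labels ;00/;01 skipped at this minute). Total = 0 + 1800 + 1709 = 3509.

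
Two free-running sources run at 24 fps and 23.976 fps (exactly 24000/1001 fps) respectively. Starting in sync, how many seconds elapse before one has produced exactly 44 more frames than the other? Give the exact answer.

11011/6 seconds

The gap grows by |24000/1001 − 24| = 24/1001 frames per second.
Time for a 44-frame gap: 44 ÷ (24/1001) = 11011/6 s.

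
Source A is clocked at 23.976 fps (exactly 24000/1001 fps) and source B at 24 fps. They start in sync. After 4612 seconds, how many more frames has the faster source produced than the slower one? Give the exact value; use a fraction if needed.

110688/1001 frames

A emits 24000/1001 × 4612 = 110688000/1001 frames; B emits 24 × 4612 = 110688.
Difference = 110688/1001 frames (≈ 110.5774); B is ahead of A.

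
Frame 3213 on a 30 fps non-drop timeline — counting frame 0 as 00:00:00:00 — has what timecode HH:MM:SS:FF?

00:01:47:03

3213 ÷ 30 = 107 full seconds, remainder 3 frames.
107 s = 0 h 1 min 47 s.
Timecode: 00:01:47:03.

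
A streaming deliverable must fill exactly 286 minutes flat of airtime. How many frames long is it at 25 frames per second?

429000 frames

286 min = 17160 s.
Frames = 17160 × 25 = 429000.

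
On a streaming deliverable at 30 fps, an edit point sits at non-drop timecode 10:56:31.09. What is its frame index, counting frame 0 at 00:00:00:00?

Total seconds to the label: (10 × 3600 + 56 × 60 + 31) = 39391.
Frame index = 39391 × 30 + 9 = 1181739.

frame 1181739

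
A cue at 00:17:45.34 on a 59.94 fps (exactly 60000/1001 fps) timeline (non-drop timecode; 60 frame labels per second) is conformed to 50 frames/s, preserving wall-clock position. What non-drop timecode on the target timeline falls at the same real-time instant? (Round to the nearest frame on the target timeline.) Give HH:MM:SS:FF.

00:17:46:32

Source frame index: (0×3600 + 17×60 + 45) × 60 + 34 = 63934.
Real time: 63934 / (60000/1001) = 31998967/30000 s.
Target frame: (31998967/30000) × (50) = 31998967/600 ≈ 53331.612 → 53332.
At 50 labels/s: frame 53332 → 00:17:46:32.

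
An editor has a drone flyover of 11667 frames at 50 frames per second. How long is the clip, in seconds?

233.34 seconds

Running time = 11667 / (50) = 233.34 s.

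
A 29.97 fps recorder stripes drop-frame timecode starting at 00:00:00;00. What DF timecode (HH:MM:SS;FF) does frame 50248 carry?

Ten DF minutes hold 17982 frames, so frame 50248 lies in block 2 (frames 35964–53945) with 14284 frames into that block.
The block's first minute is 1800 frames and the rest 1798 each; 14284 frames reaches minute 7, so 2 × 18 + 7 × 2 = 50 labels have been skipped so far.
Adding those back, label number 50248 + 50 = 50298 at 30 labels/s is 1676 s + 18 f = 0 h 27 min 56 s frame 18, i.e. 00:27:56;18.

00:27:56;18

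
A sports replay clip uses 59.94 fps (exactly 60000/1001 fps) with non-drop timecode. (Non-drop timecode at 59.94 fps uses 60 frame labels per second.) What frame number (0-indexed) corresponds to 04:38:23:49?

1002229

Total seconds to the label: (4 × 3600 + 38 × 60 + 23) = 16703.
Frame index = 16703 × 60 + 49 = 1002229.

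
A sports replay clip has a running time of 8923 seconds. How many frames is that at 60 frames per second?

Frames = 8923 × 60 = 535380.

535380 frames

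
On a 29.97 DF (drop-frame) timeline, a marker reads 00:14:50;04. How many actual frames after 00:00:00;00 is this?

26678

As if non-drop at 30 labels/s: (0 × 3600 + 14 × 60 + 50) × 30 + 4 = 26704.
Minute boundaries passed: 14; those not divisible by 10: 14 − 1 = 13; dropped labels = 2 × 13 = 26.
Actual frame index = 26704 − 26 = 26678.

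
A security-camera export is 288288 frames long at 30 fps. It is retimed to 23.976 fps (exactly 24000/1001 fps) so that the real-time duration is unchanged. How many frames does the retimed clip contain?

230400 frames

Target frames = source frames × (target rate / source rate) = 288288 × (24000/1001)/(30) = 288288 × 800/1001 = 230400.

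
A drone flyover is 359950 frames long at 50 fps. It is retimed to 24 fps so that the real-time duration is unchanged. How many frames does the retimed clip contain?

Target frames = source frames × (target rate / source rate) = 359950 × (24)/(50) = 359950 × 12/25 = 172776.

172776 frames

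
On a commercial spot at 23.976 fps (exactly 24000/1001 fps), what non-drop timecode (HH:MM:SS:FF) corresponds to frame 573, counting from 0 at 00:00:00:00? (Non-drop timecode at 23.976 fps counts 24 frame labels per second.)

573 ÷ 24 = 23 full seconds, remainder 21 frames.
23 s = 0 h 0 min 23 s.
Timecode: 00:00:23:21.

00:00:23:21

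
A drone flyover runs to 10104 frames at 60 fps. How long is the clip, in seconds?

168.4 seconds

Running time = 10104 / (60) = 168.4 s.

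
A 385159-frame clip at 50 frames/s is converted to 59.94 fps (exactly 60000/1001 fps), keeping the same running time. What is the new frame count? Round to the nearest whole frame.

461729 frames

Frames at target rate = 385159 × (60000/1001) / (50) = 462190800/1001 ≈ 461729.071.
Nearest whole frame: 461729.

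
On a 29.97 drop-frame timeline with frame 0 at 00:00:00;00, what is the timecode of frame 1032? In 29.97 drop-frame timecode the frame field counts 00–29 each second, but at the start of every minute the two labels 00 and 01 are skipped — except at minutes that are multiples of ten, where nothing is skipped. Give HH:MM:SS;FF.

00:00:34;12

Ten DF minutes hold 17982 frames, so frame 1032 lies in block 0 (frames 0–17981) with 1032 frames into that block.
The block's first minute is 1800 frames and the rest 1798 each; 1032 frames reaches minute 0, so 0 × 18 + 0 × 2 = 0 labels have been skipped so far.
Adding those back, label number 1032 + 0 = 1032 at 30 labels/s is 34 s + 12 f = 0 h 0 min 34 s frame 12, i.e. 00:00:34;12.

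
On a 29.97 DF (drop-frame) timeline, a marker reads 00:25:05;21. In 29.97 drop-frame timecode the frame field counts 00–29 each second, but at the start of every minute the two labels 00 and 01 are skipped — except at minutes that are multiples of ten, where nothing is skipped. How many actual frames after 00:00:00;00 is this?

45125

Complete 10-minute blocks: 2, each 17982 frames → 35964.
Remaining 5 whole minutes in the current block: 1800 + 4 × 1798 = 8992 frames.
Within the current minute: 5 × 30 + 21 − 2 = 169 (labels ;00/;01 skipped at this minute). Total = 35964 + 8992 + 169 = 45125.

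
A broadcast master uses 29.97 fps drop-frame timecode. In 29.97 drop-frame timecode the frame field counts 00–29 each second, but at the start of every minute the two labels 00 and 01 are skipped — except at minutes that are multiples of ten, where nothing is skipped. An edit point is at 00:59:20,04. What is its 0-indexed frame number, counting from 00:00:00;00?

As if non-drop at 30 labels/s: (0 × 3600 + 59 × 60 + 20) × 30 + 4 = 106804.
Minute boundaries passed: 59; those not divisible by 10: 59 − 5 = 54; dropped labels = 2 × 54 = 108.
Actual frame index = 106804 − 108 = 106696.

106696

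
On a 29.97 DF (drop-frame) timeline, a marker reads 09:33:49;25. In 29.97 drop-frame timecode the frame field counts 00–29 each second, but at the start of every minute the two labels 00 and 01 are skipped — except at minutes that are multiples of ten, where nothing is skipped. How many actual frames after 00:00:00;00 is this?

1031863

Complete 10-minute blocks: 57, each 17982 frames → 1024974.
Remaining 3 whole minutes in the current block: 1800 + 2 × 1798 = 5396 frames.
Within the current minute: 49 × 30 + 25 − 2 = 1493 (labels ;00/;01 skipped at this minute). Total = 1024974 + 5396 + 1493 = 1031863.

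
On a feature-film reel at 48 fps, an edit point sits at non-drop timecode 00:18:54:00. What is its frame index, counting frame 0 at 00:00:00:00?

54432

Total seconds to the label: (0 × 3600 + 18 × 60 + 54) = 1134.
Frame index = 1134 × 48 + 0 = 54432.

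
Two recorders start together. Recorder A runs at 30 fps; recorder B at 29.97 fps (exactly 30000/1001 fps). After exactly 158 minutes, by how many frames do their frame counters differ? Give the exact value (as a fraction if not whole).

284400/1001 frames

158 min = 9480 s.
A emits 30 × 9480 = 284400 frames; B emits 30000/1001 × 9480 = 284400000/1001.
Difference = 284400/1001 frames (≈ 284.1159); B is behind A.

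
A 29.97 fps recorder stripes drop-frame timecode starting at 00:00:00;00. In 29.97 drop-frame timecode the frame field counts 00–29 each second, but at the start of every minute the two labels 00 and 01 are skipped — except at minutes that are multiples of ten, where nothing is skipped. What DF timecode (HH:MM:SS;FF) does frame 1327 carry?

00:00:44;07

Ten DF minutes hold 17982 frames, so frame 1327 lies in block 0 (frames 0–17981) with 1327 frames into that block.
The block's first minute is 1800 frames and the rest 1798 each; 1327 frames reaches minute 0, so 0 × 18 + 0 × 2 = 0 labels have been skipped so far.
Adding those back, label number 1327 + 0 = 1327 at 30 labels/s is 44 s + 7 f = 0 h 0 min 44 s frame 7, i.e. 00:00:44;07.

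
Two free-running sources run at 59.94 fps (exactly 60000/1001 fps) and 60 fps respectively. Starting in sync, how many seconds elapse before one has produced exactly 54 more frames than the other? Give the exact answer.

The gap grows by |60 − 60000/1001| = 60/1001 frames per second.
Time for a 54-frame gap: 54 ÷ (60/1001) = 900.9 s.

900.9 seconds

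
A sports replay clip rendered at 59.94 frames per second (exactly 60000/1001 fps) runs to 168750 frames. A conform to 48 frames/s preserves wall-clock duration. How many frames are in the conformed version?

135135 frames

Target frames = source frames × (target rate / source rate) = 168750 × (48)/(60000/1001) = 168750 × 1001/1250 = 135135.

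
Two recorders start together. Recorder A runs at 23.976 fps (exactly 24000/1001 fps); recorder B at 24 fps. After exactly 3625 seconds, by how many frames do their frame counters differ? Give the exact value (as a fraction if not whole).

A emits 24000/1001 × 3625 = 87000000/1001 frames; B emits 24 × 3625 = 87000.
Difference = 87000/1001 frames (≈ 86.9131); B is ahead of A.

87000/1001 frames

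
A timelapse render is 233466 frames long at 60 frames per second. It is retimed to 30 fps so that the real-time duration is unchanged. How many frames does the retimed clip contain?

Frames at target rate = 233466 × (30) / (60) = 116733.

116733 frames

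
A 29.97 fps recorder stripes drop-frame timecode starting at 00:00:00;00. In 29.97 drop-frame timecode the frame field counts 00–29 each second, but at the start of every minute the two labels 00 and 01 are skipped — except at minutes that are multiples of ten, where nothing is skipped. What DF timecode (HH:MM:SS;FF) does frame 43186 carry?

Ten DF minutes hold 17982 frames, so frame 43186 lies in block 2 (frames 35964–53945) with 7222 frames into that block.
The block's first minute is 1800 frames and the rest 1798 each; 7222 frames reaches minute 4, so 2 × 18 + 4 × 2 = 44 labels have been skipped so far.
Adding those back, label number 43186 + 44 = 43230 at 30 labels/s is 1441 s + 0 f = 0 h 24 min 1 s frame 0, i.e. 00:24:01;00.

00:24:01;00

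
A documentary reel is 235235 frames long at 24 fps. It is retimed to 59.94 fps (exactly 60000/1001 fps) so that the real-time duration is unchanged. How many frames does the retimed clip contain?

Target frames = source frames × (target rate / source rate) = 235235 × (60000/1001)/(24) = 235235 × 2500/1001 = 587500.

587500 frames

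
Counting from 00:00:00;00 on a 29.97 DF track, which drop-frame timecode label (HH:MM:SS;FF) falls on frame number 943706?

Ten DF minutes hold 17982 frames, so frame 943706 lies in block 52 (frames 935064–953045) with 8642 frames into that block.
The block's first minute is 1800 frames and the rest 1798 each; 8642 frames reaches minute 4, so 52 × 18 + 4 × 2 = 944 labels have been skipped so far.
Adding those back, label number 943706 + 944 = 944650 at 30 labels/s is 31488 s + 10 f = 8 h 44 min 48 s frame 10, i.e. 08:44:48;10.

08:44:48;10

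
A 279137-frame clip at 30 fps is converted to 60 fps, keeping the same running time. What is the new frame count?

Target frames = source frames × (target rate / source rate) = 279137 × (60)/(30) = 279137 × 2 = 558274.

558274 frames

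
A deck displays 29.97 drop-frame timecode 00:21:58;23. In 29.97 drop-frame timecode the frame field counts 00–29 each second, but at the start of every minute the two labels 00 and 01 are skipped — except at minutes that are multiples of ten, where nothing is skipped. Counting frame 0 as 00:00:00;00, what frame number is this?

39525

As if non-drop at 30 labels/s: (0 × 3600 + 21 × 60 + 58) × 30 + 23 = 39563.
Minute boundaries passed: 21; those not divisible by 10: 21 − 2 = 19; dropped labels = 2 × 19 = 38.
Actual frame index = 39563 − 38 = 39525.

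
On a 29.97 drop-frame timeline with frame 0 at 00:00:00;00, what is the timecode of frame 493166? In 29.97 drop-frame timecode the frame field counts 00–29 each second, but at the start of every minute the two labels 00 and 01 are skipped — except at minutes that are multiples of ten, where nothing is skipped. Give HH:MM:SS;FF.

04:34:15;10

Each 10-minute DF block holds 10 × 60 × 30 − 9 × 2 = 17982 frames. 493166 ÷ 17982 → 27 full blocks, remainder 7652.
Within the partial block the first minute is 1800 frames and each further minute 1798, so 4 further minute boundaries passed. Total skipped labels = 18 × 27 + 2 × 4 = 494.
Non-drop label index = 493166 + 494 = 493660; at 30 labels/s that is 04:34:15:10, i.e. DF 04:34:15;10.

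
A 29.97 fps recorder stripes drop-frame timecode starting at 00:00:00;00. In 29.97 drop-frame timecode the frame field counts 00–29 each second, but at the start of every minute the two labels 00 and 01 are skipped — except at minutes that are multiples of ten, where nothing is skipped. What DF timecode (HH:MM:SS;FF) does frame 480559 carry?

Ten DF minutes hold 17982 frames, so frame 480559 lies in block 26 (frames 467532–485513) with 13027 frames into that block.
The block's first minute is 1800 frames and the rest 1798 each; 13027 frames reaches minute 7, so 26 × 18 + 7 × 2 = 482 labels have been skipped so far.
Adding those back, label number 480559 + 482 = 481041 at 30 labels/s is 16034 s + 21 f = 4 h 27 min 14 s frame 21, i.e. 04:27:14;21.

04:27:14;21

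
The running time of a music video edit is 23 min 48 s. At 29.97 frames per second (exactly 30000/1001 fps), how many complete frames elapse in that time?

42797 frames

23 min 48 s = 1428 s.
Frames = 1428 × 30000/1001 = 6120000/143 ≈ 42797.2028.
Complete frames: 42797.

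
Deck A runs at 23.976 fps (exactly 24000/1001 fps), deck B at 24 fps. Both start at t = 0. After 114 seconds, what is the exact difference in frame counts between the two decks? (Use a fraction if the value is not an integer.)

A emits 24000/1001 × 114 = 2736000/1001 frames; B emits 24 × 114 = 2736.
Difference = 2736/1001 frames (≈ 2.7333); B is ahead of A.

2736/1001 frames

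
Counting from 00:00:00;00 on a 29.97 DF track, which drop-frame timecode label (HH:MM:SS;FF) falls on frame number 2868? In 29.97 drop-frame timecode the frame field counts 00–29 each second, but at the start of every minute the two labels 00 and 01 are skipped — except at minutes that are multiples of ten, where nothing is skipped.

00:01:35;20

Ten DF minutes hold 17982 frames, so frame 2868 lies in block 0 (frames 0–17981) with 2868 frames into that block.
The block's first minute is 1800 frames and the rest 1798 each; 2868 frames reaches minute 1, so 0 × 18 + 1 × 2 = 2 labels have been skipped so far.
Adding those back, label number 2868 + 2 = 2870 at 30 labels/s is 95 s + 20 f = 0 h 1 min 35 s frame 20, i.e. 00:01:35;20.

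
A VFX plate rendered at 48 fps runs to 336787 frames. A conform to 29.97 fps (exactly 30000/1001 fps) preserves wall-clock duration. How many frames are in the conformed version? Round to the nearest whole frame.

210282 frames

Frames at target rate = 336787 × (30000/1001) / (48) = 19135625/91 ≈ 210281.593.
Nearest whole frame: 210282.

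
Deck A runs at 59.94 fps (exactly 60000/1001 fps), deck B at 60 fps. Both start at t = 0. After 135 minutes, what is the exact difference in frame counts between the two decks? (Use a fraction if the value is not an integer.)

486000/1001 frames

135 min = 8100 s.
A emits 60000/1001 × 8100 = 486000000/1001 frames; B emits 60 × 8100 = 486000.
Difference = 486000/1001 frames (≈ 485.5145); B is ahead of A.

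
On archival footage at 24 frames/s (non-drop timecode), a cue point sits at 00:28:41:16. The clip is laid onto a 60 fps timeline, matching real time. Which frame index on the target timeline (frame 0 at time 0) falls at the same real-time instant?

Source frame index: (0×3600 + 28×60 + 41) × 24 + 16 = 41320.
Real time: 41320 / (24) = 5165/3 s.
Target frame: (5165/3) × (60) = 103300.

frame 103300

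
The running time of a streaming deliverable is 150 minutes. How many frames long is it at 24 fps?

216000 frames

150 min = 9000 s.
Frames = 9000 × 24 = 216000.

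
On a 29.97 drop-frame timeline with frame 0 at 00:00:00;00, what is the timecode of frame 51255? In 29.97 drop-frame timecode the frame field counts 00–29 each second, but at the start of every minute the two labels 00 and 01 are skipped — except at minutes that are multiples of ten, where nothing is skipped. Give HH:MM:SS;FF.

Ten DF minutes hold 17982 frames, so frame 51255 lies in block 2 (frames 35964–53945) with 15291 frames into that block.
The block's first minute is 1800 frames and the rest 1798 each; 15291 frames reaches minute 8, so 2 × 18 + 8 × 2 = 52 labels have been skipped so far.
Adding those back, label number 51255 + 52 = 51307 at 30 labels/s is 1710 s + 7 f = 0 h 28 min 30 s frame 7, i.e. 00:28:30;07.

00:28:30;07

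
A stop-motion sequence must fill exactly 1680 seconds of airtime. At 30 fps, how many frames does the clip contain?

50400 frames

Frames = 1680 × 30 = 50400.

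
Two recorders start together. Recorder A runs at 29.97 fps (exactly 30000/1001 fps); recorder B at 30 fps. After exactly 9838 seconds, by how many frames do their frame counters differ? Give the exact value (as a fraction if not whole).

295140/1001 frames

A emits 30000/1001 × 9838 = 295140000/1001 frames; B emits 30 × 9838 = 295140.
Difference = 295140/1001 frames (≈ 294.8452); B is ahead of A.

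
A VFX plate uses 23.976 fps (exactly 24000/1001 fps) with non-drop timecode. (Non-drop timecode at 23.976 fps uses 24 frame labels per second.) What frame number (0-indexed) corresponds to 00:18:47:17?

Total seconds to the label: (0 × 3600 + 18 × 60 + 47) = 1127.
Frame index = 1127 × 24 + 17 = 27065.

27065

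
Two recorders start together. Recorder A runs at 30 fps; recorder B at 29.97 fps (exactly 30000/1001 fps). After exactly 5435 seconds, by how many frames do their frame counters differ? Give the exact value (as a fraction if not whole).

A emits 30 × 5435 = 163050 frames; B emits 30000/1001 × 5435 = 163050000/1001.
Difference = 163050/1001 frames (≈ 162.8871); B is behind A.

163050/1001 frames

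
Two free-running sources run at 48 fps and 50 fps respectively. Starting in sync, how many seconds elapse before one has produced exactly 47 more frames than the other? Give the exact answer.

23.5 seconds

The gap grows by |50 − 48| = 2 frames per second.
Time for a 47-frame gap: 47 ÷ (2) = 23.5 s.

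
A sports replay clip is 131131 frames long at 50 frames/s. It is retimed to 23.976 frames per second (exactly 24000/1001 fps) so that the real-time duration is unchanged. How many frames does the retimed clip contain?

Target frames = source frames × (target rate / source rate) = 131131 × (24000/1001)/(50) = 131131 × 480/1001 = 62880.

62880 frames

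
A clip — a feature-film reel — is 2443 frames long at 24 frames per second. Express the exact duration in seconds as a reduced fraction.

2443/24 seconds

Running time = 2443 ÷ (24) = 2443 × 1/24 = 2443/24 s.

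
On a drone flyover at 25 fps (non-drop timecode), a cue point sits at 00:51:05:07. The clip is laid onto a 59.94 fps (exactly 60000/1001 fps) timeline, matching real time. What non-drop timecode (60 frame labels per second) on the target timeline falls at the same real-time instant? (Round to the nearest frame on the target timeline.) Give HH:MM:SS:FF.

Source frame index: (0×3600 + 51×60 + 5) × 25 + 7 = 76632.
Real time: 76632 / (25) = 76632/25 s.
Target frame: (76632/25) × (60000/1001) = 183916800/1001 ≈ 183733.067 → 183733.
At 60 labels/s: frame 183733 → 00:51:02:13.

00:51:02:13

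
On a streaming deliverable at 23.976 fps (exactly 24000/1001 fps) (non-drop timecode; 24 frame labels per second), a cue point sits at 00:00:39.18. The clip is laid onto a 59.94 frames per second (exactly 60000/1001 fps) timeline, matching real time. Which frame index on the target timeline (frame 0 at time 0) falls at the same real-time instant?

frame 2385

Source frame index: (0×3600 + 0×60 + 39) × 24 + 18 = 954.
Real time: 954 / (24000/1001) = 159159/4000 s.
Target frame: (159159/4000) × (60000/1001) = 2385.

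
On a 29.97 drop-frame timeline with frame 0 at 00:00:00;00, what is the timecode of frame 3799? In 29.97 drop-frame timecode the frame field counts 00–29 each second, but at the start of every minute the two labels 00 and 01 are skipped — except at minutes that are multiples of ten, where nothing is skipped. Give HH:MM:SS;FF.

Each 10-minute DF block holds 10 × 60 × 30 − 9 × 2 = 17982 frames. 3799 ÷ 17982 → 0 full blocks, remainder 3799.
Within the partial block the first minute is 1800 frames and each further minute 1798, so 2 further minute boundaries passed. Total skipped labels = 18 × 0 + 2 × 2 = 4.
Non-drop label index = 3799 + 4 = 3803; at 30 labels/s that is 00:02:06:23, i.e. DF 00:02:06;23.

00:02:06;23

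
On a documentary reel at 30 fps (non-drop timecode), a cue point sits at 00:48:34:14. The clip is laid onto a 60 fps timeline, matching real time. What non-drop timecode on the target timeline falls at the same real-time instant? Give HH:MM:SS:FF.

00:48:34:28

Source frame index: (0×3600 + 48×60 + 34) × 30 + 14 = 87434.
Real time: 87434 / (30) = 43717/15 s.
Target frame: (43717/15) × (60) = 174868.
At 60 labels/s: frame 174868 → 00:48:34:28.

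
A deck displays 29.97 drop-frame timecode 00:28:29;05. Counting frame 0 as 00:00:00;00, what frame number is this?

Complete 10-minute blocks: 2, each 17982 frames → 35964.
Remaining 8 whole minutes in the current block: 1800 + 7 × 1798 = 14386 frames.
Within the current minute: 29 × 30 + 5 − 2 = 873 (labels ;00/;01 skipped at this minute). Total = 35964 + 14386 + 873 = 51223.

51223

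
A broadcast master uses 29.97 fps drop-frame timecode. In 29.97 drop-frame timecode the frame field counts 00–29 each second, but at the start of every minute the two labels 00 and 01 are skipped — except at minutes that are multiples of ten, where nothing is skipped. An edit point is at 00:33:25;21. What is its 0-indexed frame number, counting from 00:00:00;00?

Complete 10-minute blocks: 3, each 17982 frames → 53946.
Remaining 3 whole minutes in the current block: 1800 + 2 × 1798 = 5396 frames.
Within the current minute: 25 × 30 + 21 − 2 = 769 (labels ;00/;01 skipped at this minute). Total = 53946 + 5396 + 769 = 60111.

60111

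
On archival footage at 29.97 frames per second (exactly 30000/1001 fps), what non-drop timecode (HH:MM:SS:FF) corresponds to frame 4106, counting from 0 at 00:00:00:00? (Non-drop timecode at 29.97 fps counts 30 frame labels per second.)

00:02:16:26

4106 ÷ 30 = 136 full seconds, remainder 26 frames.
136 s = 0 h 2 min 16 s.
Timecode: 00:02:16:26.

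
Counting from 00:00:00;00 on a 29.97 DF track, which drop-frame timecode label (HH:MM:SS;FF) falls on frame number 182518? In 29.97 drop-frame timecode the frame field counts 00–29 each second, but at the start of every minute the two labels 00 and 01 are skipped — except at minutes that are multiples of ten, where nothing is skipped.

01:41:30;00

Each 10-minute DF block holds 10 × 60 × 30 − 9 × 2 = 17982 frames. 182518 ÷ 17982 → 10 full blocks, remainder 2698.
Within the partial block the first minute is 1800 frames and each further minute 1798, so 1 further minute boundary passed. Total skipped labels = 18 × 10 + 2 × 1 = 182.
Non-drop label index = 182518 + 182 = 182700; at 30 labels/s that is 01:41:30:00, i.e. DF 01:41:30;00.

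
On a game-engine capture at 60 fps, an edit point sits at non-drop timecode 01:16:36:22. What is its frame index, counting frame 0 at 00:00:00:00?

275782

Total seconds to the label: (1 × 3600 + 16 × 60 + 36) = 4596.
Frame index = 4596 × 60 + 22 = 275782.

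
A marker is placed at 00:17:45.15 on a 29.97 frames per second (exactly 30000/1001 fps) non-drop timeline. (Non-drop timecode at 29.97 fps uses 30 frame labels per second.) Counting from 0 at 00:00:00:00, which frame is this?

Total seconds to the label: (0 × 3600 + 17 × 60 + 45) = 1065.
Frame index = 1065 × 30 + 15 = 31965.

frame 31965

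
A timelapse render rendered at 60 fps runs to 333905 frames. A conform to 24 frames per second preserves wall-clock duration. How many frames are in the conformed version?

133562 frames

Target frames = source frames × (target rate / source rate) = 333905 × (24)/(60) = 333905 × 2/5 = 133562.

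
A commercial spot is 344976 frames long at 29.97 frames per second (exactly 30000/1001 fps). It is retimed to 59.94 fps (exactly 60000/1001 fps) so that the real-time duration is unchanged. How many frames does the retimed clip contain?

689952 frames

Frames at target rate = 344976 × (60000/1001) / (30000/1001) = 689952.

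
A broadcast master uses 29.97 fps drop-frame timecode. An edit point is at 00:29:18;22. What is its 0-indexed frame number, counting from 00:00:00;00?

Complete 10-minute blocks: 2, each 17982 frames → 35964.
Remaining 9 whole minutes in the current block: 1800 + 8 × 1798 = 16184 frames.
Within the current minute: 18 × 30 + 22 − 2 = 560 (labels ;00/;01 skipped at this minute). Total = 35964 + 16184 + 560 = 52708.

52708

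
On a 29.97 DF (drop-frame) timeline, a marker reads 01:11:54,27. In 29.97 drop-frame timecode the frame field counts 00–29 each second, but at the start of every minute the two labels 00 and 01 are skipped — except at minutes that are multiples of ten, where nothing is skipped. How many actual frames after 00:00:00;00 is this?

As if non-drop at 30 labels/s: (1 × 3600 + 11 × 60 + 54) × 30 + 27 = 129447.
Minute boundaries passed: 71; those not divisible by 10: 71 − 7 = 64; dropped labels = 2 × 64 = 128.
Actual frame index = 129447 − 128 = 129319.

129319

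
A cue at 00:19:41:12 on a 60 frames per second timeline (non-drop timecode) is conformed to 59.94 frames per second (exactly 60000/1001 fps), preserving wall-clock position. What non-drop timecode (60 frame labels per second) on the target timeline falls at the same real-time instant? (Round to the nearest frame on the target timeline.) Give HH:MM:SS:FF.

Source frame index: (0×3600 + 19×60 + 41) × 60 + 12 = 70872.
Real time: 70872 / (60) = 5906/5 s.
Target frame: (5906/5) × (60000/1001) = 70872000/1001 ≈ 70801.199 → 70801.
At 60 labels/s: frame 70801 → 00:19:40:01.

00:19:40:01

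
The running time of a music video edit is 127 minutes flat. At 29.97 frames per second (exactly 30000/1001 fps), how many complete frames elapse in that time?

127 min = 7620 s.
Frames = 7620 × 30000/1001 = 228600000/1001 ≈ 228371.6284.
Complete frames: 228371.

228371 frames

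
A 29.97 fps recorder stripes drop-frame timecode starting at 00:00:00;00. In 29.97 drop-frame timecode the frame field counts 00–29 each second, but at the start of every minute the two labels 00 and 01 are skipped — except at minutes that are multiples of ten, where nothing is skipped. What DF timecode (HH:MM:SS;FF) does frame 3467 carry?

Ten DF minutes hold 17982 frames, so frame 3467 lies in block 0 (frames 0–17981) with 3467 frames into that block.
The block's first minute is 1800 frames and the rest 1798 each; 3467 frames reaches minute 1, so 0 × 18 + 1 × 2 = 2 labels have been skipped so far.
Adding those back, label number 3467 + 2 = 3469 at 30 labels/s is 115 s + 19 f = 0 h 1 min 55 s frame 19, i.e. 00:01:55;19.

00:01:55;19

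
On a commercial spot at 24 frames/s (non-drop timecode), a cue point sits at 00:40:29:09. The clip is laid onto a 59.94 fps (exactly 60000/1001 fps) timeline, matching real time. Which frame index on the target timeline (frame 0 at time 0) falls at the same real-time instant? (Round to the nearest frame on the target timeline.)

Source frame index: (0×3600 + 40×60 + 29) × 24 + 9 = 58305.
Real time: 58305 / (24) = 19435/8 s.
Target frame: (19435/8) × (60000/1001) = 11212500/77 ≈ 145616.883 → 145617.

frame 145617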